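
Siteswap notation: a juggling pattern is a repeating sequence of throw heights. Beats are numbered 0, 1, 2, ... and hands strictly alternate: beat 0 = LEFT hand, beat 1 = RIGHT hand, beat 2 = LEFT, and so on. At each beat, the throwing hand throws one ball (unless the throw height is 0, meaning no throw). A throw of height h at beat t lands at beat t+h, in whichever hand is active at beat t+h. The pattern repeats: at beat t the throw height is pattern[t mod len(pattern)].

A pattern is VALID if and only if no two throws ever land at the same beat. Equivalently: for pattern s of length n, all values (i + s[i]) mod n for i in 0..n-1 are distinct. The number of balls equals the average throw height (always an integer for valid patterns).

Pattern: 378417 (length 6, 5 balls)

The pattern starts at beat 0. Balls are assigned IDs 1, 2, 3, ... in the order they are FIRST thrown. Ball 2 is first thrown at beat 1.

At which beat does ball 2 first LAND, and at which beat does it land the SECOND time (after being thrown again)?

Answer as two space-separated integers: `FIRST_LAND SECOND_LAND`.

Beat 0 (L): throw ball1 h=3 -> lands@3:R; in-air after throw: [b1@3:R]
Beat 1 (R): throw ball2 h=7 -> lands@8:L; in-air after throw: [b1@3:R b2@8:L]
Beat 2 (L): throw ball3 h=8 -> lands@10:L; in-air after throw: [b1@3:R b2@8:L b3@10:L]
Beat 3 (R): throw ball1 h=4 -> lands@7:R; in-air after throw: [b1@7:R b2@8:L b3@10:L]
Beat 4 (L): throw ball4 h=1 -> lands@5:R; in-air after throw: [b4@5:R b1@7:R b2@8:L b3@10:L]
Beat 5 (R): throw ball4 h=7 -> lands@12:L; in-air after throw: [b1@7:R b2@8:L b3@10:L b4@12:L]
Beat 6 (L): throw ball5 h=3 -> lands@9:R; in-air after throw: [b1@7:R b2@8:L b5@9:R b3@10:L b4@12:L]
Beat 7 (R): throw ball1 h=7 -> lands@14:L; in-air after throw: [b2@8:L b5@9:R b3@10:L b4@12:L b1@14:L]
Beat 8 (L): throw ball2 h=8 -> lands@16:L; in-air after throw: [b5@9:R b3@10:L b4@12:L b1@14:L b2@16:L]
Beat 9 (R): throw ball5 h=4 -> lands@13:R; in-air after throw: [b3@10:L b4@12:L b5@13:R b1@14:L b2@16:L]
Beat 10 (L): throw ball3 h=1 -> lands@11:R; in-air after throw: [b3@11:R b4@12:L b5@13:R b1@14:L b2@16:L]
Beat 11 (R): throw ball3 h=7 -> lands@18:L; in-air after throw: [b4@12:L b5@13:R b1@14:L b2@16:L b3@18:L]
Ball 2: thrown@1 h=7 -> first land @8; rethrown@8 h=8 -> second land @16

Answer: 8 16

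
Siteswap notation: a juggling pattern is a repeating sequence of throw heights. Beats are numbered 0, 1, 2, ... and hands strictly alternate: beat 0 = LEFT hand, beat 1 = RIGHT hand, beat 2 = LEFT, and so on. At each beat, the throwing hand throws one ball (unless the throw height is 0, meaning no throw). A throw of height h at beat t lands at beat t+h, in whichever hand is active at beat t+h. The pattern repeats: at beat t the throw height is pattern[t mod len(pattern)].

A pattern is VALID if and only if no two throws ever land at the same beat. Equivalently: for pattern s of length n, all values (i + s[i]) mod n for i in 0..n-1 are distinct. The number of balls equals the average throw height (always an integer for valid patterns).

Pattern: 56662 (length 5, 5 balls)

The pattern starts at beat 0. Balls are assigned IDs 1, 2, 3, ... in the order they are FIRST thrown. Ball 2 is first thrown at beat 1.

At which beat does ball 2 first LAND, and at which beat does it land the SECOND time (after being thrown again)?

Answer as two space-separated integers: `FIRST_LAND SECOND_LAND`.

Beat 0 (L): throw ball1 h=5 -> lands@5:R; in-air after throw: [b1@5:R]
Beat 1 (R): throw ball2 h=6 -> lands@7:R; in-air after throw: [b1@5:R b2@7:R]
Beat 2 (L): throw ball3 h=6 -> lands@8:L; in-air after throw: [b1@5:R b2@7:R b3@8:L]
Beat 3 (R): throw ball4 h=6 -> lands@9:R; in-air after throw: [b1@5:R b2@7:R b3@8:L b4@9:R]
Beat 4 (L): throw ball5 h=2 -> lands@6:L; in-air after throw: [b1@5:R b5@6:L b2@7:R b3@8:L b4@9:R]
Beat 5 (R): throw ball1 h=5 -> lands@10:L; in-air after throw: [b5@6:L b2@7:R b3@8:L b4@9:R b1@10:L]
Beat 6 (L): throw ball5 h=6 -> lands@12:L; in-air after throw: [b2@7:R b3@8:L b4@9:R b1@10:L b5@12:L]
Beat 7 (R): throw ball2 h=6 -> lands@13:R; in-air after throw: [b3@8:L b4@9:R b1@10:L b5@12:L b2@13:R]
Beat 8 (L): throw ball3 h=6 -> lands@14:L; in-air after throw: [b4@9:R b1@10:L b5@12:L b2@13:R b3@14:L]
Beat 9 (R): throw ball4 h=2 -> lands@11:R; in-air after throw: [b1@10:L b4@11:R b5@12:L b2@13:R b3@14:L]
Beat 10 (L): throw ball1 h=5 -> lands@15:R; in-air after throw: [b4@11:R b5@12:L b2@13:R b3@14:L b1@15:R]
Beat 11 (R): throw ball4 h=6 -> lands@17:R; in-air after throw: [b5@12:L b2@13:R b3@14:L b1@15:R b4@17:R]
Beat 12 (L): throw ball5 h=6 -> lands@18:L; in-air after throw: [b2@13:R b3@14:L b1@15:R b4@17:R b5@18:L]
Beat 13 (R): throw ball2 h=6 -> lands@19:R; in-air after throw: [b3@14:L b1@15:R b4@17:R b5@18:L b2@19:R]
Ball 2: thrown@1 h=6 -> first land @7; rethrown@7 h=6 -> second land @13

Answer: 7 13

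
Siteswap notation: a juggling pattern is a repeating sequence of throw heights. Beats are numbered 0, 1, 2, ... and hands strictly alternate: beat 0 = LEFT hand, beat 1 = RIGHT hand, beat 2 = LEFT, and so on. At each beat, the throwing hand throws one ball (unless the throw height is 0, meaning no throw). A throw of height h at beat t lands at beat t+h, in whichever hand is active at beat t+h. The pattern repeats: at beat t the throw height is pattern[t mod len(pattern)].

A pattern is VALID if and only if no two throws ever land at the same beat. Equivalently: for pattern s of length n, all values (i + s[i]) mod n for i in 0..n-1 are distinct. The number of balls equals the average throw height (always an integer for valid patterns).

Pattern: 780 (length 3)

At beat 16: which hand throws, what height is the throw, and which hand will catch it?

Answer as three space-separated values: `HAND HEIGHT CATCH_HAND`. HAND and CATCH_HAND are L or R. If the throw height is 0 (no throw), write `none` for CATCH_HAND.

Answer: L 8 L

Derivation:
Beat 16: 16 mod 2 = 0, so hand = L
Throw height = pattern[16 mod 3] = pattern[1] = 8
Lands at beat 16+8=24, 24 mod 2 = 0, so catch hand = L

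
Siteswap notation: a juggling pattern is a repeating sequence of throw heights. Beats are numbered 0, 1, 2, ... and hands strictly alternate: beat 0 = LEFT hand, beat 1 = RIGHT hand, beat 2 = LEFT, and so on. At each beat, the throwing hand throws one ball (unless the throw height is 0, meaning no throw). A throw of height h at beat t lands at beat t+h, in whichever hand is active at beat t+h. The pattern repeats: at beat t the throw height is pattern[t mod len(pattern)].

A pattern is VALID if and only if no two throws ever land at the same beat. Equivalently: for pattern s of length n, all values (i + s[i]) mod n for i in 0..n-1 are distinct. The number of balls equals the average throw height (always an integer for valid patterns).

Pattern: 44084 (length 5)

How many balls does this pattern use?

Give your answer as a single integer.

Pattern = [4, 4, 0, 8, 4], length n = 5
  position 0: throw height = 4, running sum = 4
  position 1: throw height = 4, running sum = 8
  position 2: throw height = 0, running sum = 8
  position 3: throw height = 8, running sum = 16
  position 4: throw height = 4, running sum = 20
Total sum = 20; balls = sum / n = 20 / 5 = 4

Answer: 4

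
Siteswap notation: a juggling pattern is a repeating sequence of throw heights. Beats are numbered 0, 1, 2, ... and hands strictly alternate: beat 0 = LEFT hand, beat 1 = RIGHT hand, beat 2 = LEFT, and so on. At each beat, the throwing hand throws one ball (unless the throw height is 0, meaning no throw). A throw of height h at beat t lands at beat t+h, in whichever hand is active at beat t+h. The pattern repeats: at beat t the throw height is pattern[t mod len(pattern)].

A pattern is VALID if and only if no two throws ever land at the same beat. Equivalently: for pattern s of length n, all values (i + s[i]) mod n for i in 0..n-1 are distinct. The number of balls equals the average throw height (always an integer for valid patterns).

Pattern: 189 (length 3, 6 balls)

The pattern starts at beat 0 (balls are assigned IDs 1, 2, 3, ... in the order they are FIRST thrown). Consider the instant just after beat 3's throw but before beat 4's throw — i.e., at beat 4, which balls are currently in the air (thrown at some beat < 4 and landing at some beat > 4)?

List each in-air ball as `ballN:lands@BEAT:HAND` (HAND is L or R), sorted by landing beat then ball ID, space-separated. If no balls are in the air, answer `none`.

Answer: ball1:lands@9:R ball2:lands@11:R

Derivation:
Beat 0 (L): throw ball1 h=1 -> lands@1:R; in-air after throw: [b1@1:R]
Beat 1 (R): throw ball1 h=8 -> lands@9:R; in-air after throw: [b1@9:R]
Beat 2 (L): throw ball2 h=9 -> lands@11:R; in-air after throw: [b1@9:R b2@11:R]
Beat 3 (R): throw ball3 h=1 -> lands@4:L; in-air after throw: [b3@4:L b1@9:R b2@11:R]
Beat 4 (L): throw ball3 h=8 -> lands@12:L; in-air after throw: [b1@9:R b2@11:R b3@12:L]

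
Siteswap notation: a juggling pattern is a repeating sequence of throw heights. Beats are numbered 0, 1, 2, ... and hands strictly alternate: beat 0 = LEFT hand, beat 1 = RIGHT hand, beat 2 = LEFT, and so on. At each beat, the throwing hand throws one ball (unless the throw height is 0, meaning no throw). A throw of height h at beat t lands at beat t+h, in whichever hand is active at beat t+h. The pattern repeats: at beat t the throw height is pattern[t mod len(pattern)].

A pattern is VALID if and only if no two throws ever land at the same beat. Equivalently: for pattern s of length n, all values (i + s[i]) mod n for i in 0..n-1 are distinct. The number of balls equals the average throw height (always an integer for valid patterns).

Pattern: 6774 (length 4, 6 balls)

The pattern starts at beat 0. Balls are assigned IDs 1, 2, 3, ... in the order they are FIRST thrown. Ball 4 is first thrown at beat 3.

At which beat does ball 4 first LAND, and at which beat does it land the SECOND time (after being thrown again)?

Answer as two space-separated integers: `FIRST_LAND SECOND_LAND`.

Beat 0 (L): throw ball1 h=6 -> lands@6:L; in-air after throw: [b1@6:L]
Beat 1 (R): throw ball2 h=7 -> lands@8:L; in-air after throw: [b1@6:L b2@8:L]
Beat 2 (L): throw ball3 h=7 -> lands@9:R; in-air after throw: [b1@6:L b2@8:L b3@9:R]
Beat 3 (R): throw ball4 h=4 -> lands@7:R; in-air after throw: [b1@6:L b4@7:R b2@8:L b3@9:R]
Beat 4 (L): throw ball5 h=6 -> lands@10:L; in-air after throw: [b1@6:L b4@7:R b2@8:L b3@9:R b5@10:L]
Beat 5 (R): throw ball6 h=7 -> lands@12:L; in-air after throw: [b1@6:L b4@7:R b2@8:L b3@9:R b5@10:L b6@12:L]
Beat 6 (L): throw ball1 h=7 -> lands@13:R; in-air after throw: [b4@7:R b2@8:L b3@9:R b5@10:L b6@12:L b1@13:R]
Beat 7 (R): throw ball4 h=4 -> lands@11:R; in-air after throw: [b2@8:L b3@9:R b5@10:L b4@11:R b6@12:L b1@13:R]
Beat 8 (L): throw ball2 h=6 -> lands@14:L; in-air after throw: [b3@9:R b5@10:L b4@11:R b6@12:L b1@13:R b2@14:L]
Beat 9 (R): throw ball3 h=7 -> lands@16:L; in-air after throw: [b5@10:L b4@11:R b6@12:L b1@13:R b2@14:L b3@16:L]
Beat 10 (L): throw ball5 h=7 -> lands@17:R; in-air after throw: [b4@11:R b6@12:L b1@13:R b2@14:L b3@16:L b5@17:R]
Beat 11 (R): throw ball4 h=4 -> lands@15:R; in-air after throw: [b6@12:L b1@13:R b2@14:L b4@15:R b3@16:L b5@17:R]
Ball 4: thrown@3 h=4 -> first land @7; rethrown@7 h=4 -> second land @11

Answer: 7 11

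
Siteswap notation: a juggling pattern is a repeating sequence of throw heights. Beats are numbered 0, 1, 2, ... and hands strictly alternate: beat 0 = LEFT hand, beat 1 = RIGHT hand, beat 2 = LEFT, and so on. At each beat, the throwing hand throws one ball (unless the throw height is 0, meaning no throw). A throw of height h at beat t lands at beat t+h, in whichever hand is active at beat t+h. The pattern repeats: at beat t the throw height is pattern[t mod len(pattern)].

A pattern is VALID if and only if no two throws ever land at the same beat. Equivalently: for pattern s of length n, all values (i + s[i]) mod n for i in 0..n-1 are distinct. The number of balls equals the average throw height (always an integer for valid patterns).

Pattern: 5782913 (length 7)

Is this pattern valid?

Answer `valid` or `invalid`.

Answer: invalid

Derivation:
i=0: (i + s[i]) mod n = (0 + 5) mod 7 = 5
i=1: (i + s[i]) mod n = (1 + 7) mod 7 = 1
i=2: (i + s[i]) mod n = (2 + 8) mod 7 = 3
i=3: (i + s[i]) mod n = (3 + 2) mod 7 = 5
i=4: (i + s[i]) mod n = (4 + 9) mod 7 = 6
i=5: (i + s[i]) mod n = (5 + 1) mod 7 = 6
i=6: (i + s[i]) mod n = (6 + 3) mod 7 = 2
Residues: [5, 1, 3, 5, 6, 6, 2], distinct: False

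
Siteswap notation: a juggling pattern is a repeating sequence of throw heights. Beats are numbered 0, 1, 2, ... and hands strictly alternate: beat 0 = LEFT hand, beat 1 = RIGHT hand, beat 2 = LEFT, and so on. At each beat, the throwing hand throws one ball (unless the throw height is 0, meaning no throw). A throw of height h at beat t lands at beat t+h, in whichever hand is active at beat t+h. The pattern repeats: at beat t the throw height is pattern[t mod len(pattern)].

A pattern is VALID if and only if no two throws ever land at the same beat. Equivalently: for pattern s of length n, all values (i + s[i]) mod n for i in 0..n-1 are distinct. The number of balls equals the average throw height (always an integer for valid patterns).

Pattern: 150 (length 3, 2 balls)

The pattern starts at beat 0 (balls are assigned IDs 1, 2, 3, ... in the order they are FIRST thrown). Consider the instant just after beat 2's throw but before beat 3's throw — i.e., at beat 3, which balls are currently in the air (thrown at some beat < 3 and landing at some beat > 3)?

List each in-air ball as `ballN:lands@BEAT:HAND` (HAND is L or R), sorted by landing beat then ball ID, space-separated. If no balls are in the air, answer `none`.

Beat 0 (L): throw ball1 h=1 -> lands@1:R; in-air after throw: [b1@1:R]
Beat 1 (R): throw ball1 h=5 -> lands@6:L; in-air after throw: [b1@6:L]
Beat 3 (R): throw ball2 h=1 -> lands@4:L; in-air after throw: [b2@4:L b1@6:L]

Answer: ball1:lands@6:L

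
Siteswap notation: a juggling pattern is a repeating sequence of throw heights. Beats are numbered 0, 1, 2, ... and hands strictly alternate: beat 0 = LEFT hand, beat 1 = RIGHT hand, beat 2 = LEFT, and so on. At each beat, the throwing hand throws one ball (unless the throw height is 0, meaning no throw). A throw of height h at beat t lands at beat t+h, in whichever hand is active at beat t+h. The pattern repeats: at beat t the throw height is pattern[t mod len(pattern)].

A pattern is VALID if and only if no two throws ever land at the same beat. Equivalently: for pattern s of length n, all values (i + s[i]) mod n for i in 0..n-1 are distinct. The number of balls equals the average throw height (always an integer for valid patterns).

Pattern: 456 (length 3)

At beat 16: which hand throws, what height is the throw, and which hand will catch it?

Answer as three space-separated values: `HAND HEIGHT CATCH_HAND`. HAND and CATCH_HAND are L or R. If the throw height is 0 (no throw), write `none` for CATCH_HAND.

Answer: L 5 R

Derivation:
Beat 16: 16 mod 2 = 0, so hand = L
Throw height = pattern[16 mod 3] = pattern[1] = 5
Lands at beat 16+5=21, 21 mod 2 = 1, so catch hand = R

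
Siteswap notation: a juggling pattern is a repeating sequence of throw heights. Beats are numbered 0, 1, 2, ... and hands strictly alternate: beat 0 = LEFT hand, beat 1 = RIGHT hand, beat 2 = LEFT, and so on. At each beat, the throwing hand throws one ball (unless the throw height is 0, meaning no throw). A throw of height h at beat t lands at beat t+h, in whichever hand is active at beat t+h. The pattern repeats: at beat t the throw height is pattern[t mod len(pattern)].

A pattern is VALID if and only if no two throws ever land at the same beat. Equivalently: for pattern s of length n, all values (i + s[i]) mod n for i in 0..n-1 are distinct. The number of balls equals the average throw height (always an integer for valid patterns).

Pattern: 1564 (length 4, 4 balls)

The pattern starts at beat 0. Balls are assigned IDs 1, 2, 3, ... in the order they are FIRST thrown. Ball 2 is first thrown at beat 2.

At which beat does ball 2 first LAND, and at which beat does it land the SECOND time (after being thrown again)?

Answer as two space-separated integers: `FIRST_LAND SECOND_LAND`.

Beat 0 (L): throw ball1 h=1 -> lands@1:R; in-air after throw: [b1@1:R]
Beat 1 (R): throw ball1 h=5 -> lands@6:L; in-air after throw: [b1@6:L]
Beat 2 (L): throw ball2 h=6 -> lands@8:L; in-air after throw: [b1@6:L b2@8:L]
Beat 3 (R): throw ball3 h=4 -> lands@7:R; in-air after throw: [b1@6:L b3@7:R b2@8:L]
Beat 4 (L): throw ball4 h=1 -> lands@5:R; in-air after throw: [b4@5:R b1@6:L b3@7:R b2@8:L]
Beat 5 (R): throw ball4 h=5 -> lands@10:L; in-air after throw: [b1@6:L b3@7:R b2@8:L b4@10:L]
Beat 6 (L): throw ball1 h=6 -> lands@12:L; in-air after throw: [b3@7:R b2@8:L b4@10:L b1@12:L]
Beat 7 (R): throw ball3 h=4 -> lands@11:R; in-air after throw: [b2@8:L b4@10:L b3@11:R b1@12:L]
Beat 8 (L): throw ball2 h=1 -> lands@9:R; in-air after throw: [b2@9:R b4@10:L b3@11:R b1@12:L]
Beat 9 (R): throw ball2 h=5 -> lands@14:L; in-air after throw: [b4@10:L b3@11:R b1@12:L b2@14:L]
Ball 2: thrown@2 h=6 -> first land @8; rethrown@8 h=1 -> second land @9

Answer: 8 9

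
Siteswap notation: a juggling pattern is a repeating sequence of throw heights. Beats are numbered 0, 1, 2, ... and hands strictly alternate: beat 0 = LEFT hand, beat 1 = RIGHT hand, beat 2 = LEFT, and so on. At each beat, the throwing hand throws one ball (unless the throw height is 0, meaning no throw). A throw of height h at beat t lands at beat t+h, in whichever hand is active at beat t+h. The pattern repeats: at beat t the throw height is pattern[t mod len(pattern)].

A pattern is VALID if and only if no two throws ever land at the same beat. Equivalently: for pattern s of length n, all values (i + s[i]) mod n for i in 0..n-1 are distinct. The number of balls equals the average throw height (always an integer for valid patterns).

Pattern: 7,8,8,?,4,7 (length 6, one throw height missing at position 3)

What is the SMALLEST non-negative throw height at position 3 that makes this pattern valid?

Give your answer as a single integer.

Answer: 2

Derivation:
i=0: (0 + 7) mod 6 = 1
i=1: (1 + 8) mod 6 = 3
i=2: (2 + 8) mod 6 = 4
i=3: s[i]=? (unknown)
i=4: (4 + 4) mod 6 = 2
i=5: (5 + 7) mod 6 = 0
Known residues: [0, 1, 2, 3, 4]; need a permutation of 0..5, so missing residue r = 5
Need (3 + s) mod 6 = 5; smallest s = (5 - 3) mod 6 = 2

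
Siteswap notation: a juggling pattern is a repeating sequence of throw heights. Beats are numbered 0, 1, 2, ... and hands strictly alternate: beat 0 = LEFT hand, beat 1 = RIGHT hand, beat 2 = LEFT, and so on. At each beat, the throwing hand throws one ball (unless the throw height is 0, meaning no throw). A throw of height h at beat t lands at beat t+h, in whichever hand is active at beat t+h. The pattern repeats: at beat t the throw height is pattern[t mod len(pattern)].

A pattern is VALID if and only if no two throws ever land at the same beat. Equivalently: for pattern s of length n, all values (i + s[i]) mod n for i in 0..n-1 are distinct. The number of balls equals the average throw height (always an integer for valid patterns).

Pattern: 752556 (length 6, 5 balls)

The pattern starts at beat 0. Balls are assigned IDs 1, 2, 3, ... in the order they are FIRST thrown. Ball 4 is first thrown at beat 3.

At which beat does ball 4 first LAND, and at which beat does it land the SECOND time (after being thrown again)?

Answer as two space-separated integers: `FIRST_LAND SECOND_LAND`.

Answer: 8 10

Derivation:
Beat 0 (L): throw ball1 h=7 -> lands@7:R; in-air after throw: [b1@7:R]
Beat 1 (R): throw ball2 h=5 -> lands@6:L; in-air after throw: [b2@6:L b1@7:R]
Beat 2 (L): throw ball3 h=2 -> lands@4:L; in-air after throw: [b3@4:L b2@6:L b1@7:R]
Beat 3 (R): throw ball4 h=5 -> lands@8:L; in-air after throw: [b3@4:L b2@6:L b1@7:R b4@8:L]
Beat 4 (L): throw ball3 h=5 -> lands@9:R; in-air after throw: [b2@6:L b1@7:R b4@8:L b3@9:R]
Beat 5 (R): throw ball5 h=6 -> lands@11:R; in-air after throw: [b2@6:L b1@7:R b4@8:L b3@9:R b5@11:R]
Beat 6 (L): throw ball2 h=7 -> lands@13:R; in-air after throw: [b1@7:R b4@8:L b3@9:R b5@11:R b2@13:R]
Beat 7 (R): throw ball1 h=5 -> lands@12:L; in-air after throw: [b4@8:L b3@9:R b5@11:R b1@12:L b2@13:R]
Beat 8 (L): throw ball4 h=2 -> lands@10:L; in-air after throw: [b3@9:R b4@10:L b5@11:R b1@12:L b2@13:R]
Beat 9 (R): throw ball3 h=5 -> lands@14:L; in-air after throw: [b4@10:L b5@11:R b1@12:L b2@13:R b3@14:L]
Beat 10 (L): throw ball4 h=5 -> lands@15:R; in-air after throw: [b5@11:R b1@12:L b2@13:R b3@14:L b4@15:R]
Ball 4: thrown@3 h=5 -> first land @8; rethrown@8 h=2 -> second land @10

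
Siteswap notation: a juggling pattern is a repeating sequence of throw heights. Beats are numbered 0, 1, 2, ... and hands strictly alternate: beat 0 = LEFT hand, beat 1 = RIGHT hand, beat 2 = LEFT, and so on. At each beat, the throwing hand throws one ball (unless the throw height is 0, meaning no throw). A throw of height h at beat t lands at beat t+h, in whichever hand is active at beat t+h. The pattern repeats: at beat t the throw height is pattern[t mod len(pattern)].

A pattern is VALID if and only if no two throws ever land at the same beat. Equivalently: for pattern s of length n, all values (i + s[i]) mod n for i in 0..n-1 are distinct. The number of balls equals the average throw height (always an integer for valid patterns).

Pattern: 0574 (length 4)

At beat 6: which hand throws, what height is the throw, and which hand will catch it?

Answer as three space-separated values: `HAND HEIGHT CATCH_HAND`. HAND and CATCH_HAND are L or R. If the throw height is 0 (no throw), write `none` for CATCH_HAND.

Answer: L 7 R

Derivation:
Beat 6: 6 mod 2 = 0, so hand = L
Throw height = pattern[6 mod 4] = pattern[2] = 7
Lands at beat 6+7=13, 13 mod 2 = 1, so catch hand = R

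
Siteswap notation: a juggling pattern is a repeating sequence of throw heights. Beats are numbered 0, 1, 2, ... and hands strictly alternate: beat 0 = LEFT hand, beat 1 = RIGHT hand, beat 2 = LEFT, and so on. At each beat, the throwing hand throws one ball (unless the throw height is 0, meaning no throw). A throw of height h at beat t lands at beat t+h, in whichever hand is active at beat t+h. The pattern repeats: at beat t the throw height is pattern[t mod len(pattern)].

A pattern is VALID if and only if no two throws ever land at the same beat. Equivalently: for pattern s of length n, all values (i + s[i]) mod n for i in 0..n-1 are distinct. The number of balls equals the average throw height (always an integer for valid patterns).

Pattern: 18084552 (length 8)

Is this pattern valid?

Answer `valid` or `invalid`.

Answer: invalid

Derivation:
i=0: (i + s[i]) mod n = (0 + 1) mod 8 = 1
i=1: (i + s[i]) mod n = (1 + 8) mod 8 = 1
i=2: (i + s[i]) mod n = (2 + 0) mod 8 = 2
i=3: (i + s[i]) mod n = (3 + 8) mod 8 = 3
i=4: (i + s[i]) mod n = (4 + 4) mod 8 = 0
i=5: (i + s[i]) mod n = (5 + 5) mod 8 = 2
i=6: (i + s[i]) mod n = (6 + 5) mod 8 = 3
i=7: (i + s[i]) mod n = (7 + 2) mod 8 = 1
Residues: [1, 1, 2, 3, 0, 2, 3, 1], distinct: False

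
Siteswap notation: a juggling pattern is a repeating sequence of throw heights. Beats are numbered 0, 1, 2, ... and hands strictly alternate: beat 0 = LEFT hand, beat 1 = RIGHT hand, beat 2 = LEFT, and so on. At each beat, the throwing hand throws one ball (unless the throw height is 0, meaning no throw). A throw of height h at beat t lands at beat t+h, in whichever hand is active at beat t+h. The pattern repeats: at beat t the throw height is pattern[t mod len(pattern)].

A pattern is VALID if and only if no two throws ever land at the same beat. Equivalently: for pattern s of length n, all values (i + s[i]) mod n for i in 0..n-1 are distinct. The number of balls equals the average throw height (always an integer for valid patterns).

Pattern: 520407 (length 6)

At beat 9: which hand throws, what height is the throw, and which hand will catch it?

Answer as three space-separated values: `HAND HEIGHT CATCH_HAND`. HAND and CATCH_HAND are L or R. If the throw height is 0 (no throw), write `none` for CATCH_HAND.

Beat 9: 9 mod 2 = 1, so hand = R
Throw height = pattern[9 mod 6] = pattern[3] = 4
Lands at beat 9+4=13, 13 mod 2 = 1, so catch hand = R

Answer: R 4 R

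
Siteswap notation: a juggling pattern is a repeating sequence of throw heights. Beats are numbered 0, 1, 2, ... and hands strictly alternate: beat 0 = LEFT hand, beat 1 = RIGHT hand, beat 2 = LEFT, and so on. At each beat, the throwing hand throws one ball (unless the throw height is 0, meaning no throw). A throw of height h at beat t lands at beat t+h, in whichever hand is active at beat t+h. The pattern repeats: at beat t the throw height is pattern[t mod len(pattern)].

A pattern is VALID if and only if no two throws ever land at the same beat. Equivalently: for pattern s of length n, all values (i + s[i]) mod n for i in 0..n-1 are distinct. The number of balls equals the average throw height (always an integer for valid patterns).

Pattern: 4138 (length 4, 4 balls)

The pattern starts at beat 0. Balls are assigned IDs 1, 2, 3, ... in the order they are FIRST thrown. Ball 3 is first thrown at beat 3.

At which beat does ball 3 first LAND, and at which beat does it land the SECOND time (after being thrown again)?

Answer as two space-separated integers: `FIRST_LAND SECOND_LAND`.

Answer: 11 19

Derivation:
Beat 0 (L): throw ball1 h=4 -> lands@4:L; in-air after throw: [b1@4:L]
Beat 1 (R): throw ball2 h=1 -> lands@2:L; in-air after throw: [b2@2:L b1@4:L]
Beat 2 (L): throw ball2 h=3 -> lands@5:R; in-air after throw: [b1@4:L b2@5:R]
Beat 3 (R): throw ball3 h=8 -> lands@11:R; in-air after throw: [b1@4:L b2@5:R b3@11:R]
Beat 4 (L): throw ball1 h=4 -> lands@8:L; in-air after throw: [b2@5:R b1@8:L b3@11:R]
Beat 5 (R): throw ball2 h=1 -> lands@6:L; in-air after throw: [b2@6:L b1@8:L b3@11:R]
Beat 6 (L): throw ball2 h=3 -> lands@9:R; in-air after throw: [b1@8:L b2@9:R b3@11:R]
Beat 7 (R): throw ball4 h=8 -> lands@15:R; in-air after throw: [b1@8:L b2@9:R b3@11:R b4@15:R]
Beat 8 (L): throw ball1 h=4 -> lands@12:L; in-air after throw: [b2@9:R b3@11:R b1@12:L b4@15:R]
Beat 9 (R): throw ball2 h=1 -> lands@10:L; in-air after throw: [b2@10:L b3@11:R b1@12:L b4@15:R]
Beat 10 (L): throw ball2 h=3 -> lands@13:R; in-air after throw: [b3@11:R b1@12:L b2@13:R b4@15:R]
Beat 11 (R): throw ball3 h=8 -> lands@19:R; in-air after throw: [b1@12:L b2@13:R b4@15:R b3@19:R]
Beat 12 (L): throw ball1 h=4 -> lands@16:L; in-air after throw: [b2@13:R b4@15:R b1@16:L b3@19:R]
Beat 13 (R): throw ball2 h=1 -> lands@14:L; in-air after throw: [b2@14:L b4@15:R b1@16:L b3@19:R]
Beat 14 (L): throw ball2 h=3 -> lands@17:R; in-air after throw: [b4@15:R b1@16:L b2@17:R b3@19:R]
Beat 15 (R): throw ball4 h=8 -> lands@23:R; in-air after throw: [b1@16:L b2@17:R b3@19:R b4@23:R]
Beat 16 (L): throw ball1 h=4 -> lands@20:L; in-air after throw: [b2@17:R b3@19:R b1@20:L b4@23:R]
Beat 17 (R): throw ball2 h=1 -> lands@18:L; in-air after throw: [b2@18:L b3@19:R b1@20:L b4@23:R]
Beat 18 (L): throw ball2 h=3 -> lands@21:R; in-air after throw: [b3@19:R b1@20:L b2@21:R b4@23:R]
Beat 19 (R): throw ball3 h=8 -> lands@27:R; in-air after throw: [b1@20:L b2@21:R b4@23:R b3@27:R]
Ball 3: thrown@3 h=8 -> first land @11; rethrown@11 h=8 -> second land @19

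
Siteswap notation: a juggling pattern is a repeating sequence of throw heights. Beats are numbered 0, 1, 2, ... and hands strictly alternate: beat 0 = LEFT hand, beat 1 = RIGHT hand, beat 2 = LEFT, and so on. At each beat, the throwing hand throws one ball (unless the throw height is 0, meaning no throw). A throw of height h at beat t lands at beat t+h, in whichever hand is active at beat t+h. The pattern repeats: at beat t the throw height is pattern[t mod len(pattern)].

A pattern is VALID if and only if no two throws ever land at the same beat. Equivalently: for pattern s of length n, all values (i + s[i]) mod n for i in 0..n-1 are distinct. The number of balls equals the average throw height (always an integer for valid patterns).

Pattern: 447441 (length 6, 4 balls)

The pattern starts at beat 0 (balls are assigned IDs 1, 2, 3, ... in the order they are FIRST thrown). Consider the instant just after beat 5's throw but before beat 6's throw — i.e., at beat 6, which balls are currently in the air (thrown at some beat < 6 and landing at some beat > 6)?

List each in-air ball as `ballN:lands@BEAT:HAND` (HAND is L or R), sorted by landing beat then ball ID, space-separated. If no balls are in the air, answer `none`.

Answer: ball4:lands@7:R ball1:lands@8:L ball3:lands@9:R

Derivation:
Beat 0 (L): throw ball1 h=4 -> lands@4:L; in-air after throw: [b1@4:L]
Beat 1 (R): throw ball2 h=4 -> lands@5:R; in-air after throw: [b1@4:L b2@5:R]
Beat 2 (L): throw ball3 h=7 -> lands@9:R; in-air after throw: [b1@4:L b2@5:R b3@9:R]
Beat 3 (R): throw ball4 h=4 -> lands@7:R; in-air after throw: [b1@4:L b2@5:R b4@7:R b3@9:R]
Beat 4 (L): throw ball1 h=4 -> lands@8:L; in-air after throw: [b2@5:R b4@7:R b1@8:L b3@9:R]
Beat 5 (R): throw ball2 h=1 -> lands@6:L; in-air after throw: [b2@6:L b4@7:R b1@8:L b3@9:R]
Beat 6 (L): throw ball2 h=4 -> lands@10:L; in-air after throw: [b4@7:R b1@8:L b3@9:R b2@10:L]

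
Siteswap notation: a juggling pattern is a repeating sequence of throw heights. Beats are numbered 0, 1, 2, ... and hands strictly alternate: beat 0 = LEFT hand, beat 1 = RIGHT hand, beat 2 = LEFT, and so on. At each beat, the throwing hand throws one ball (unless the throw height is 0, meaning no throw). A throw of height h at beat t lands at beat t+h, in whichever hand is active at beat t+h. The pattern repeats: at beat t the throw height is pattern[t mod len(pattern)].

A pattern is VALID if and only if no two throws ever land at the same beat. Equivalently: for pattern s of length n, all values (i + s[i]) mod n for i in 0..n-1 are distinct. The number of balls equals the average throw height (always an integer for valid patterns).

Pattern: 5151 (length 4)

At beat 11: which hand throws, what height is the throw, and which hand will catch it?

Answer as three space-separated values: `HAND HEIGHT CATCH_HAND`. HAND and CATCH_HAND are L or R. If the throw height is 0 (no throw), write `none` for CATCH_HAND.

Answer: R 1 L

Derivation:
Beat 11: 11 mod 2 = 1, so hand = R
Throw height = pattern[11 mod 4] = pattern[3] = 1
Lands at beat 11+1=12, 12 mod 2 = 0, so catch hand = L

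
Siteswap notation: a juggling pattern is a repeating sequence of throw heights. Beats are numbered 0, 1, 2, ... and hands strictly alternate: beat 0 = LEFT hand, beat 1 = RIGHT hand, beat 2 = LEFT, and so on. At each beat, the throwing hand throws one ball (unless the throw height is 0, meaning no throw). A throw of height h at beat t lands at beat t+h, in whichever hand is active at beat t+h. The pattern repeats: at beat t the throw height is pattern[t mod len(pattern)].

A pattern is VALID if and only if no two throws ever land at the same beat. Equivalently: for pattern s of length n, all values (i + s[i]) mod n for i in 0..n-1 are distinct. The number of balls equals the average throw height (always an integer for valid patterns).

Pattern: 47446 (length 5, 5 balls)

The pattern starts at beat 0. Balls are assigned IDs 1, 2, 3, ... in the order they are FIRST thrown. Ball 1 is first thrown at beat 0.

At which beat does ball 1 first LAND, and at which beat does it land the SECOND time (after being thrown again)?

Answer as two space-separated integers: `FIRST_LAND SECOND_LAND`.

Beat 0 (L): throw ball1 h=4 -> lands@4:L; in-air after throw: [b1@4:L]
Beat 1 (R): throw ball2 h=7 -> lands@8:L; in-air after throw: [b1@4:L b2@8:L]
Beat 2 (L): throw ball3 h=4 -> lands@6:L; in-air after throw: [b1@4:L b3@6:L b2@8:L]
Beat 3 (R): throw ball4 h=4 -> lands@7:R; in-air after throw: [b1@4:L b3@6:L b4@7:R b2@8:L]
Beat 4 (L): throw ball1 h=6 -> lands@10:L; in-air after throw: [b3@6:L b4@7:R b2@8:L b1@10:L]
Beat 5 (R): throw ball5 h=4 -> lands@9:R; in-air after throw: [b3@6:L b4@7:R b2@8:L b5@9:R b1@10:L]
Beat 6 (L): throw ball3 h=7 -> lands@13:R; in-air after throw: [b4@7:R b2@8:L b5@9:R b1@10:L b3@13:R]
Beat 7 (R): throw ball4 h=4 -> lands@11:R; in-air after throw: [b2@8:L b5@9:R b1@10:L b4@11:R b3@13:R]
Beat 8 (L): throw ball2 h=4 -> lands@12:L; in-air after throw: [b5@9:R b1@10:L b4@11:R b2@12:L b3@13:R]
Beat 9 (R): throw ball5 h=6 -> lands@15:R; in-air after throw: [b1@10:L b4@11:R b2@12:L b3@13:R b5@15:R]
Beat 10 (L): throw ball1 h=4 -> lands@14:L; in-air after throw: [b4@11:R b2@12:L b3@13:R b1@14:L b5@15:R]
Ball 1: thrown@0 h=4 -> first land @4; rethrown@4 h=6 -> second land @10

Answer: 4 10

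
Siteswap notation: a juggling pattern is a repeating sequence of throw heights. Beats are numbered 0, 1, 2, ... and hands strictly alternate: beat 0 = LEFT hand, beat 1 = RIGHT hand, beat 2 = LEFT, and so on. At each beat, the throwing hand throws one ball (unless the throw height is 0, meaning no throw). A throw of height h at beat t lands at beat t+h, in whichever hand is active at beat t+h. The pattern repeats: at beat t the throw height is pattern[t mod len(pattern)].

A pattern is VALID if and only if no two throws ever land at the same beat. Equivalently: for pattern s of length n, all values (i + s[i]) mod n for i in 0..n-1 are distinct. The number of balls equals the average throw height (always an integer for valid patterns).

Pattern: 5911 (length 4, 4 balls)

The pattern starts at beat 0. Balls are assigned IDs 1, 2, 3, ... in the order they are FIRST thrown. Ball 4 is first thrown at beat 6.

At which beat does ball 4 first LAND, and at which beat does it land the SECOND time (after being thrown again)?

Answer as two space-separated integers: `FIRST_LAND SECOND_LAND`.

Beat 0 (L): throw ball1 h=5 -> lands@5:R; in-air after throw: [b1@5:R]
Beat 1 (R): throw ball2 h=9 -> lands@10:L; in-air after throw: [b1@5:R b2@10:L]
Beat 2 (L): throw ball3 h=1 -> lands@3:R; in-air after throw: [b3@3:R b1@5:R b2@10:L]
Beat 3 (R): throw ball3 h=1 -> lands@4:L; in-air after throw: [b3@4:L b1@5:R b2@10:L]
Beat 4 (L): throw ball3 h=5 -> lands@9:R; in-air after throw: [b1@5:R b3@9:R b2@10:L]
Beat 5 (R): throw ball1 h=9 -> lands@14:L; in-air after throw: [b3@9:R b2@10:L b1@14:L]
Beat 6 (L): throw ball4 h=1 -> lands@7:R; in-air after throw: [b4@7:R b3@9:R b2@10:L b1@14:L]
Beat 7 (R): throw ball4 h=1 -> lands@8:L; in-air after throw: [b4@8:L b3@9:R b2@10:L b1@14:L]
Beat 8 (L): throw ball4 h=5 -> lands@13:R; in-air after throw: [b3@9:R b2@10:L b4@13:R b1@14:L]
Ball 4: thrown@6 h=1 -> first land @7; rethrown@7 h=1 -> second land @8

Answer: 7 8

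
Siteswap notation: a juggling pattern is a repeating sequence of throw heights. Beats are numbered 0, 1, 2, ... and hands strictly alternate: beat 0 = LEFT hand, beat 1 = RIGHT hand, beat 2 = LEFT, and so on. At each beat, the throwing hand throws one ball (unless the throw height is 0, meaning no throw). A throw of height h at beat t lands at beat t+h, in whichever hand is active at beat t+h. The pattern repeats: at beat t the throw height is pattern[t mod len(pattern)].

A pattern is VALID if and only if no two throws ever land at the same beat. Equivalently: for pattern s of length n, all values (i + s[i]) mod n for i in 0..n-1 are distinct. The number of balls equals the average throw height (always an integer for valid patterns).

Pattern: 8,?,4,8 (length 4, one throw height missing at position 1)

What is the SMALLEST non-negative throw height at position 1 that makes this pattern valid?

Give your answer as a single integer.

Answer: 0

Derivation:
i=0: (0 + 8) mod 4 = 0
i=1: s[i]=? (unknown)
i=2: (2 + 4) mod 4 = 2
i=3: (3 + 8) mod 4 = 3
Known residues: [0, 2, 3]; need a permutation of 0..3, so missing residue r = 1
Need (1 + s) mod 4 = 1; smallest s = (1 - 1) mod 4 = 0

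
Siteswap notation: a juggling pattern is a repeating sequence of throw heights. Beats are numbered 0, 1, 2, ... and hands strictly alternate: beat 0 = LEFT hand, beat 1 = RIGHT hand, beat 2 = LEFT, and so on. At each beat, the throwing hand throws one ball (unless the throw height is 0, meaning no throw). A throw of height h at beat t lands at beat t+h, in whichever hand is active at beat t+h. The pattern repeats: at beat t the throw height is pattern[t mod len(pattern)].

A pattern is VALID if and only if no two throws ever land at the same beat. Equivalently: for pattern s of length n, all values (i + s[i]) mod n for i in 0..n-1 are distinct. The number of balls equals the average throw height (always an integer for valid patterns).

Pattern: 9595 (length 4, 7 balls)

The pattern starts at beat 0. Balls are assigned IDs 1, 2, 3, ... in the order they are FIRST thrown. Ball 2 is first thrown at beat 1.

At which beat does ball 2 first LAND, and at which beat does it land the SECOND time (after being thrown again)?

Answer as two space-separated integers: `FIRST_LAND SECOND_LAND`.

Beat 0 (L): throw ball1 h=9 -> lands@9:R; in-air after throw: [b1@9:R]
Beat 1 (R): throw ball2 h=5 -> lands@6:L; in-air after throw: [b2@6:L b1@9:R]
Beat 2 (L): throw ball3 h=9 -> lands@11:R; in-air after throw: [b2@6:L b1@9:R b3@11:R]
Beat 3 (R): throw ball4 h=5 -> lands@8:L; in-air after throw: [b2@6:L b4@8:L b1@9:R b3@11:R]
Beat 4 (L): throw ball5 h=9 -> lands@13:R; in-air after throw: [b2@6:L b4@8:L b1@9:R b3@11:R b5@13:R]
Beat 5 (R): throw ball6 h=5 -> lands@10:L; in-air after throw: [b2@6:L b4@8:L b1@9:R b6@10:L b3@11:R b5@13:R]
Beat 6 (L): throw ball2 h=9 -> lands@15:R; in-air after throw: [b4@8:L b1@9:R b6@10:L b3@11:R b5@13:R b2@15:R]
Beat 7 (R): throw ball7 h=5 -> lands@12:L; in-air after throw: [b4@8:L b1@9:R b6@10:L b3@11:R b7@12:L b5@13:R b2@15:R]
Beat 8 (L): throw ball4 h=9 -> lands@17:R; in-air after throw: [b1@9:R b6@10:L b3@11:R b7@12:L b5@13:R b2@15:R b4@17:R]
Beat 9 (R): throw ball1 h=5 -> lands@14:L; in-air after throw: [b6@10:L b3@11:R b7@12:L b5@13:R b1@14:L b2@15:R b4@17:R]
Beat 10 (L): throw ball6 h=9 -> lands@19:R; in-air after throw: [b3@11:R b7@12:L b5@13:R b1@14:L b2@15:R b4@17:R b6@19:R]
Beat 11 (R): throw ball3 h=5 -> lands@16:L; in-air after throw: [b7@12:L b5@13:R b1@14:L b2@15:R b3@16:L b4@17:R b6@19:R]
Beat 12 (L): throw ball7 h=9 -> lands@21:R; in-air after throw: [b5@13:R b1@14:L b2@15:R b3@16:L b4@17:R b6@19:R b7@21:R]
Beat 13 (R): throw ball5 h=5 -> lands@18:L; in-air after throw: [b1@14:L b2@15:R b3@16:L b4@17:R b5@18:L b6@19:R b7@21:R]
Beat 14 (L): throw ball1 h=9 -> lands@23:R; in-air after throw: [b2@15:R b3@16:L b4@17:R b5@18:L b6@19:R b7@21:R b1@23:R]
Beat 15 (R): throw ball2 h=5 -> lands@20:L; in-air after throw: [b3@16:L b4@17:R b5@18:L b6@19:R b2@20:L b7@21:R b1@23:R]
Ball 2: thrown@1 h=5 -> first land @6; rethrown@6 h=9 -> second land @15

Answer: 6 15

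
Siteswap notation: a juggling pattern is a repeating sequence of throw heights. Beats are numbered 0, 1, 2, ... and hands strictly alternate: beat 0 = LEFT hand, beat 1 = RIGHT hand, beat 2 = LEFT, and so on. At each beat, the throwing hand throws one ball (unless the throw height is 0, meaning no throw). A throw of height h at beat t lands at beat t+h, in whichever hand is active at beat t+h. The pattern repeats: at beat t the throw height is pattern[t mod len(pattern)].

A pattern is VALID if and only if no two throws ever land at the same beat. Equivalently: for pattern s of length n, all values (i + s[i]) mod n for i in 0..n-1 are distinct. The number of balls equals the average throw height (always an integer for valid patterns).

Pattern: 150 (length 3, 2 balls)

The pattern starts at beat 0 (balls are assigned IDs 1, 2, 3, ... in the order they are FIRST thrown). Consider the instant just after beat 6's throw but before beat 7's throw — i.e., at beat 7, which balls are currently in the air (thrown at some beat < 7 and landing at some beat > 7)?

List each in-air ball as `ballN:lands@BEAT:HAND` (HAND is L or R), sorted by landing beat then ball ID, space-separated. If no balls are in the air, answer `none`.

Beat 0 (L): throw ball1 h=1 -> lands@1:R; in-air after throw: [b1@1:R]
Beat 1 (R): throw ball1 h=5 -> lands@6:L; in-air after throw: [b1@6:L]
Beat 3 (R): throw ball2 h=1 -> lands@4:L; in-air after throw: [b2@4:L b1@6:L]
Beat 4 (L): throw ball2 h=5 -> lands@9:R; in-air after throw: [b1@6:L b2@9:R]
Beat 6 (L): throw ball1 h=1 -> lands@7:R; in-air after throw: [b1@7:R b2@9:R]
Beat 7 (R): throw ball1 h=5 -> lands@12:L; in-air after throw: [b2@9:R b1@12:L]

Answer: ball2:lands@9:R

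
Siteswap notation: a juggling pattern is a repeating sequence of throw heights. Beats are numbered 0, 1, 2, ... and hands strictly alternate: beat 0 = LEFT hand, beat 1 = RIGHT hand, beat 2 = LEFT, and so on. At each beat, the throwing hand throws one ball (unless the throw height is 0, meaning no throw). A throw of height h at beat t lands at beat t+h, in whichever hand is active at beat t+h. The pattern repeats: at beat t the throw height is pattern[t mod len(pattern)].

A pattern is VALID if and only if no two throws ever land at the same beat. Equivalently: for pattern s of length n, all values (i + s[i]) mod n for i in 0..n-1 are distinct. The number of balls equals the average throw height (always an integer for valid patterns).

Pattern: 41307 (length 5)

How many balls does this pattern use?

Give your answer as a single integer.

Answer: 3

Derivation:
Pattern = [4, 1, 3, 0, 7], length n = 5
  position 0: throw height = 4, running sum = 4
  position 1: throw height = 1, running sum = 5
  position 2: throw height = 3, running sum = 8
  position 3: throw height = 0, running sum = 8
  position 4: throw height = 7, running sum = 15
Total sum = 15; balls = sum / n = 15 / 5 = 3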